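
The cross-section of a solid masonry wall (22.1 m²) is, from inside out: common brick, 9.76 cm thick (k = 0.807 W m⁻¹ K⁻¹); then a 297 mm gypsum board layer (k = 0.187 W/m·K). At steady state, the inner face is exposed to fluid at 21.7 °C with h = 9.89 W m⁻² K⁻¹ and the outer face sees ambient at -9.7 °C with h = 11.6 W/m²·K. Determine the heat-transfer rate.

Q = 366 W

Treat each layer as a resistance in series:
  R_conv,in = 1/(hA) = 1/(9.89·22.1) = 0.004575 K/W
  R_common brick = L/(kA) = 0.0976/(0.807·22.1) = 0.005472 K/W
  R_gypsum board = L/(kA) = 0.297/(0.187·22.1) = 0.07187 K/W
  R_conv,out = 1/(hA) = 1/(11.6·22.1) = 0.003901 K/W
ΣR = 0.004575 + 0.005472 + 0.07187 + 0.003901 = 0.08582 K/W
Q = ΔT/ΣR = (21.7 °C − -9.7 °C)/0.08582 = 366 W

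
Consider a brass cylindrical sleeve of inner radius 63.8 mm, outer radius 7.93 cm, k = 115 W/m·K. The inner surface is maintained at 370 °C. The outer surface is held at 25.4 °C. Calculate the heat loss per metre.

Q' = 1.14×10^6 W/m

Q' = 2πk·ΔT/ln(r₂/r₁) = 2π × 115 × 344.6 / ln(0.0793/0.0638) = 1.14×10^6 W/m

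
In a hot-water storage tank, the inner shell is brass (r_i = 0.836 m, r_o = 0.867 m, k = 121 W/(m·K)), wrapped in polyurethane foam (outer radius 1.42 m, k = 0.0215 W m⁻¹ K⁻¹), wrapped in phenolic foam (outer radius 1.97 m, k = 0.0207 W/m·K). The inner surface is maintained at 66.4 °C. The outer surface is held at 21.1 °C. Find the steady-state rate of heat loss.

Q = 18.7 W

Treat each layer as a resistance in series:
  R_brass = (1/0.836 − 1/0.867)/(4πk) = 0.04277/(4π·121) = 2.813×10^-5 K/W
  R_polyurethane foam = (1/0.867 − 1/1.42)/(4πk) = 0.4492/(4π·0.0215) = 1.663 K/W
  R_phenolic foam = (1/1.42 − 1/1.97)/(4πk) = 0.1966/(4π·0.0207) = 0.7558 K/W
ΣR = 2.813×10^-5 + 1.663 + 0.7558 = 2.419 K/W
Q = ΔT/ΣR = (66.4 °C − 21.1 °C)/2.419 = 18.7 W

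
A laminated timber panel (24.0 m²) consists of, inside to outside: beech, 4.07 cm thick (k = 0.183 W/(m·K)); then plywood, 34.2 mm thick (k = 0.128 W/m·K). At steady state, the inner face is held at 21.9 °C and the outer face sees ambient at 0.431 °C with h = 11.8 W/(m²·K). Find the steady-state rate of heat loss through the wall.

Q = 897 W

Series thermal resistances, inner to outer:
  R_beech = L/(kA) = 0.0407/(0.183·24.0) = 0.009267 K/W
  R_plywood = L/(kA) = 0.0342/(0.128·24.0) = 0.01113 K/W
  R_conv,out = 1/(hA) = 1/(11.8·24.0) = 0.003531 K/W
ΣR = 0.009267 + 0.01113 + 0.003531 = 0.02393 K/W
Q = ΔT/ΣR = (21.9 °C − 0.431 °C)/0.02393 = 897 W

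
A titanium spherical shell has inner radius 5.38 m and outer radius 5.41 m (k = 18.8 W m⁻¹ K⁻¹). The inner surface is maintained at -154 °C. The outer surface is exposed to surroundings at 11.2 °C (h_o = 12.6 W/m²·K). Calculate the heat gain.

Q = 750 kW

Resistance network (inner→outer):
  R_titanium = (1/5.38 − 1/5.41)/(4πk) = 0.001031/(4π·18.8) = 4.363×10^-6 K/W
  R_conv,out = 1/(4πr²h) = 1/(4π·5.41²·12.6) = 2.158×10^-4 K/W
ΣR = 4.363×10^-6 + 2.158×10^-4 = 2.202×10^-4 K/W
Q = ΔT/ΣR = (-154 °C − 11.2 °C)/2.202×10^-4 = -7.50×10^5 W
(Negative Q ⇒ heat flows inward; heat gain = 7.50×10^5 W.)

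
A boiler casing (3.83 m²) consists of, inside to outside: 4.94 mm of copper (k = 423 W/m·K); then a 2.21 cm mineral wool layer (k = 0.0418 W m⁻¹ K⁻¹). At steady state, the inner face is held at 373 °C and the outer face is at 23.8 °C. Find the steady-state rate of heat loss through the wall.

Series thermal resistances, inner to outer:
  R_copper = L/(kA) = 0.00494/(423·3.83) = 3.049×10^-6 K/W
  R_mineral wool = L/(kA) = 0.0221/(0.0418·3.83) = 0.1380 K/W
ΣR = 3.049×10^-6 + 0.1380 = 0.1380 K/W
Q = ΔT/ΣR = (373 °C − 23.8 °C)/0.1380 = 2530 W

Q = 2.53 kW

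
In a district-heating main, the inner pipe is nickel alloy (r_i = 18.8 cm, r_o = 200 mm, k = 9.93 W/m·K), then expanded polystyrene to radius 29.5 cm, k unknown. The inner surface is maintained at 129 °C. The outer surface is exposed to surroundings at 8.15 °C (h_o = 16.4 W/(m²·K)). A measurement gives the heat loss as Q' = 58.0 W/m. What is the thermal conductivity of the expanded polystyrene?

ΣR = ΔT/Q' = |129 − 8.15|/58.0 = 2.084 m·K/W
Known resistances:
  R'_nickel alloy = ln(0.200/0.188)/(2πk) = 0.06188/(2π·9.93) = 9.917×10^-4 m·K/W
  R'_conv,out = 1/(2πr h) = 1/(2π·0.295·16.4) = 0.03290 m·K/W
R_expanded polystyrene = ΣR − ΣR_known = 2.084 − 0.03389 = 2.050 m·K/W
ln(r₂/r₁)/(2πk) = 2.050 ⇒ k = 0.3887/(2π·2.050) = 0.0302 W/m·K

k = 0.0302 W/m·K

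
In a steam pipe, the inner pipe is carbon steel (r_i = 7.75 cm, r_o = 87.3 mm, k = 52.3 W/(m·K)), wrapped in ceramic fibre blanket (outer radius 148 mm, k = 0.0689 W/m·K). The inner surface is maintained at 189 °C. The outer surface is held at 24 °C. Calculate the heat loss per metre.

Q' = 135 W/m

Treat each layer as a resistance in series:
  R'_carbon steel = ln(0.0873/0.0775)/(2πk) = 0.1191/(2π·52.3) = 3.624×10^-4 m·K/W
  R'_ceramic fibre blanket = ln(0.148/0.0873)/(2πk) = 0.5279/(2π·0.0689) = 1.219 m·K/W
ΣR = 3.624×10^-4 + 1.219 = 1.219 m·K/W
Q' = ΔT/ΣR = (189 °C − 24 °C)/1.219 = 135 W/m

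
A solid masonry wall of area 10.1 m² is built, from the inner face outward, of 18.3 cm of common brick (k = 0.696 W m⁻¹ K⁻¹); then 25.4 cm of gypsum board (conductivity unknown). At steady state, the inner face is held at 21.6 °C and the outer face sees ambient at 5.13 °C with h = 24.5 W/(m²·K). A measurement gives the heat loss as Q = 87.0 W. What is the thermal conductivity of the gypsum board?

ΣR = ΔT/Q = |21.6 − 5.13|/87.0 = 0.1893 K/W
Known resistances:
  R_common brick = L/(kA) = 0.183/(0.696·10.1) = 0.02603 K/W
  R_conv,out = 1/(hA) = 1/(24.5·10.1) = 0.004041 K/W
R_gypsum board = ΣR − ΣR_known = 0.1893 − 0.03007 = 0.1592 K/W
L/(kA) = 0.1592 ⇒ k = 0.254/(0.1592·10.1) = 0.158 W/m·K

k = 0.158 W/m·K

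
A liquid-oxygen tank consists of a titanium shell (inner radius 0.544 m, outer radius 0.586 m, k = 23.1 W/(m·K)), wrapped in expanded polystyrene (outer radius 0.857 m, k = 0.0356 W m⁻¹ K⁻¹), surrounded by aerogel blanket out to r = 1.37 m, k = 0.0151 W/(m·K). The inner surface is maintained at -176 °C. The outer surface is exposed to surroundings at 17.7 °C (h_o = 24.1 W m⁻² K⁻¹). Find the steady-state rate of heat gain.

Q = 55.2 W

Series thermal resistances, inner to outer:
  R_titanium = (1/0.544 − 1/0.586)/(4πk) = 0.1318/(4π·23.1) = 4.539×10^-4 K/W
  R_expanded polystyrene = (1/0.586 − 1/0.857)/(4πk) = 0.5396/(4π·0.0356) = 1.206 K/W
  R_aerogel blanket = (1/0.857 − 1/1.37)/(4πk) = 0.4369/(4π·0.0151) = 2.303 K/W
  R_conv,out = 1/(4πr²h) = 1/(4π·1.37²·24.1) = 0.001759 K/W
ΣR = 4.539×10^-4 + 1.206 + 2.303 + 0.001759 = 3.511 K/W
Q = ΔT/ΣR = (-176 °C − 17.7 °C)/3.511 = -55.2 W
(Negative Q ⇒ heat flows inward; heat gain = 55.2 W.)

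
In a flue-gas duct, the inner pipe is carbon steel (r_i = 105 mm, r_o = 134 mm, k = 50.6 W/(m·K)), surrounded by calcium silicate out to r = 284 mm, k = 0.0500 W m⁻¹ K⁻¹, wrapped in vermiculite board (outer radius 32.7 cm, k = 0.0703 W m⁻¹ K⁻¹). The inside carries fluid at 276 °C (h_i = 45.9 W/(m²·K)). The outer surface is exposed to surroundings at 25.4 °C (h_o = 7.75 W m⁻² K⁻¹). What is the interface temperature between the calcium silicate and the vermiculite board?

T = 59.5 °C

Treat each layer as a resistance in series:
  R'_conv,in = 1/(2πr h) = 1/(2π·0.105·45.9) = 0.03302 m·K/W
  R'_carbon steel = ln(0.134/0.105)/(2πk) = 0.2439/(2π·50.6) = 7.671×10^-4 m·K/W
  R'_calcium silicate = ln(0.284/0.134)/(2πk) = 0.7511/(2π·0.0500) = 2.391 m·K/W
  R'_vermiculite board = ln(0.327/0.284)/(2πk) = 0.1410/(2π·0.0703) = 0.3192 m·K/W
  R'_conv,out = 1/(2πr h) = 1/(2π·0.327·7.75) = 0.06280 m·K/W
ΣR = 0.03302 + 7.671×10^-4 + 2.391 + 0.3192 + 0.06280 = 2.807 m·K/W
Q' = ΔT/ΣR = (276 °C − 25.4 °C)/2.807 = 89.28 W/m
From the inner boundary to the calcium silicate/vermiculite board interface, ΣR_partial = 2.425 m·K/W.
T_interface = T_in − Q'·ΣR_partial = 276 °C − (89.28)(2.425) = 59.5 °C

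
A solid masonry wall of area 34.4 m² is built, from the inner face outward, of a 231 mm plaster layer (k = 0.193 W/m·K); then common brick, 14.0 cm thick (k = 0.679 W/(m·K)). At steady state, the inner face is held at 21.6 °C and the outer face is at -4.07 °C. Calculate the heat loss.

Treat each layer as a resistance in series:
  R_plaster = L/(kA) = 0.231/(0.193·34.4) = 0.03479 K/W
  R_common brick = L/(kA) = 0.140/(0.679·34.4) = 0.005994 K/W
ΣR = 0.03479 + 0.005994 = 0.04078 K/W
Q = ΔT/ΣR = (21.6 °C − -4.07 °C)/0.04078 = 629 W

Q = 629 W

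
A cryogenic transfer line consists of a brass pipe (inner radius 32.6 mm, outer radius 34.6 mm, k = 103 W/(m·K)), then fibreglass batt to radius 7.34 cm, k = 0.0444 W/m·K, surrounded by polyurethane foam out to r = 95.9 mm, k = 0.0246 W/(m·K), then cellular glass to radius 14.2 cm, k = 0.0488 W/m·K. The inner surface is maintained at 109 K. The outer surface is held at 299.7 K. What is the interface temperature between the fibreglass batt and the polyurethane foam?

T = 199.1 K

Resistance network (inner→outer):
  R'_brass = ln(0.0346/0.0326)/(2πk) = 0.05954/(2π·103) = 9.200×10^-5 m·K/W
  R'_fibreglass batt = ln(0.0734/0.0346)/(2πk) = 0.7521/(2π·0.0444) = 2.696 m·K/W
  R'_polyurethane foam = ln(0.0959/0.0734)/(2πk) = 0.2674/(2π·0.0246) = 1.730 m·K/W
  R'_cellular glass = ln(0.142/0.0959)/(2πk) = 0.3925/(2π·0.0488) = 1.280 m·K/W
ΣR = 9.200×10^-5 + 2.696 + 1.730 + 1.280 = 5.706 m·K/W
Q' = ΔT/ΣR = (109 K − 299.7 K)/5.706 = -33.42 W/m
From the inner boundary to the fibreglass batt/polyurethane foam interface, ΣR_partial = 2.696 m·K/W.
T_interface = T_in − Q'·ΣR_partial = 109 K − (-33.42)(2.696) = 199.1 K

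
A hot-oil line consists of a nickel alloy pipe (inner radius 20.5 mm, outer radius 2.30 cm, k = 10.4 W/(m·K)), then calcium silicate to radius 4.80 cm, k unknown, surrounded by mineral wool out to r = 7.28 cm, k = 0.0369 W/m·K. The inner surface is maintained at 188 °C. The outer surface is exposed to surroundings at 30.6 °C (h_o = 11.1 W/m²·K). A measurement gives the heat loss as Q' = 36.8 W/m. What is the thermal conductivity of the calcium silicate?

ΣR = ΔT/Q' = |188 − 30.6|/36.8 = 4.277 m·K/W
Known resistances:
  R'_nickel alloy = ln(0.0230/0.0205)/(2πk) = 0.1151/(2π·10.4) = 0.001761 m·K/W
  R'_mineral wool = ln(0.0728/0.0480)/(2πk) = 0.4165/(2π·0.0369) = 1.796 m·K/W
  R'_conv,out = 1/(2πr h) = 1/(2π·0.0728·11.1) = 0.1970 m·K/W
R_calcium silicate = ΣR − ΣR_known = 4.277 − 1.995 = 2.282 m·K/W
ln(r₂/r₁)/(2πk) = 2.282 ⇒ k = 0.7357/(2π·2.282) = 0.0513 W/m·K

k = 0.0513 W/m·K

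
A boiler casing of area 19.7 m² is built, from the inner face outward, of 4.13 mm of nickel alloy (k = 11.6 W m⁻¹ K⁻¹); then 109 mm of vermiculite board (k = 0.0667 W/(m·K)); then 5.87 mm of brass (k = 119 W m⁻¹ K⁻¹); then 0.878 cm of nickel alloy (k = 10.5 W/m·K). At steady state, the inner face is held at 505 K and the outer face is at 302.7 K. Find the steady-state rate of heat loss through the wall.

Treat each layer as a resistance in series:
  R_nickel alloy = L/(kA) = 0.00413/(11.6·19.7) = 1.807×10^-5 K/W
  R_vermiculite board = L/(kA) = 0.109/(0.0667·19.7) = 0.08295 K/W
  R_brass = L/(kA) = 0.00587/(119·19.7) = 2.504×10^-6 K/W
  R_nickel alloy = L/(kA) = 0.00878/(10.5·19.7) = 4.245×10^-5 K/W
ΣR = 1.807×10^-5 + 0.08295 + 2.504×10^-6 + 4.245×10^-5 = 0.08301 K/W
Q = ΔT/ΣR = (505 K − 302.7 K)/0.08301 = 2440 W

Q = 2440 W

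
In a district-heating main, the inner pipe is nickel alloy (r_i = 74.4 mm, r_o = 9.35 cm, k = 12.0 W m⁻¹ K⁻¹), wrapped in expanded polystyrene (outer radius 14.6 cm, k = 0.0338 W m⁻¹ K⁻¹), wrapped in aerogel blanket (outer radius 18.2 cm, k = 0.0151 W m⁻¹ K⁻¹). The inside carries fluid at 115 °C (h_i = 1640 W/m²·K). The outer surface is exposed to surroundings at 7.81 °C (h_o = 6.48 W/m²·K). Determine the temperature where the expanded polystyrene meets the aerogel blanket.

Resistance network (inner→outer):
  R'_conv,in = 1/(2πr h) = 1/(2π·0.0744·1640) = 0.001304 m·K/W
  R'_nickel alloy = ln(0.0935/0.0744)/(2πk) = 0.2285/(2π·12.0) = 0.003031 m·K/W
  R'_expanded polystyrene = ln(0.146/0.0935)/(2πk) = 0.4456/(2π·0.0338) = 2.098 m·K/W
  R'_aerogel blanket = ln(0.182/0.146)/(2πk) = 0.2204/(2π·0.0151) = 2.323 m·K/W
  R'_conv,out = 1/(2πr h) = 1/(2π·0.182·6.48) = 0.1350 m·K/W
ΣR = 0.001304 + 0.003031 + 2.098 + 2.323 + 0.1350 = 4.560 m·K/W
Q' = ΔT/ΣR = (115 °C − 7.81 °C)/4.560 = 23.51 W/m
From the inner boundary to the expanded polystyrene/aerogel blanket interface, ΣR_partial = 2.102 m·K/W.
T_interface = T_in − Q'·ΣR_partial = 115 °C − (23.51)(2.102) = 65.6 °C

T = 65.6 °C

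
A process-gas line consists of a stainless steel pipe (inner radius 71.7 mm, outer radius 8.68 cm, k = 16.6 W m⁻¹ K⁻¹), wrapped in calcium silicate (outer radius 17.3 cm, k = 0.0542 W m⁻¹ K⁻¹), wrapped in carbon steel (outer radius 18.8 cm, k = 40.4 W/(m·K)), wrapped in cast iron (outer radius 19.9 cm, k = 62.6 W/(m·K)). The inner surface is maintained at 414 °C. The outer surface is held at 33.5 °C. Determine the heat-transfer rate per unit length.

Series thermal resistances, inner to outer:
  R'_stainless steel = ln(0.0868/0.0717)/(2πk) = 0.1911/(2π·16.6) = 0.001832 m·K/W
  R'_calcium silicate = ln(0.173/0.0868)/(2πk) = 0.6897/(2π·0.0542) = 2.025 m·K/W
  R'_carbon steel = ln(0.188/0.173)/(2πk) = 0.08315/(2π·40.4) = 3.276×10^-4 m·K/W
  R'_cast iron = ln(0.199/0.188)/(2πk) = 0.05686/(2π·62.6) = 1.446×10^-4 m·K/W
ΣR = 0.001832 + 2.025 + 3.276×10^-4 + 1.446×10^-4 = 2.027 m·K/W
Q' = ΔT/ΣR = (414 °C − 33.5 °C)/2.027 = 188 W/m

Q' = 188 W/m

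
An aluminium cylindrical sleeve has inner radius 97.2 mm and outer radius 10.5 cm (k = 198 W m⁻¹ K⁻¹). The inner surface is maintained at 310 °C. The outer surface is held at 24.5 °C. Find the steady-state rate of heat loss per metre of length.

Q' = 4600 kW/m

Q' = 2πk·ΔT/ln(r₂/r₁) = 2π × 198 × 285.5 / ln(0.105/0.0972) = 4.60×10^6 W/m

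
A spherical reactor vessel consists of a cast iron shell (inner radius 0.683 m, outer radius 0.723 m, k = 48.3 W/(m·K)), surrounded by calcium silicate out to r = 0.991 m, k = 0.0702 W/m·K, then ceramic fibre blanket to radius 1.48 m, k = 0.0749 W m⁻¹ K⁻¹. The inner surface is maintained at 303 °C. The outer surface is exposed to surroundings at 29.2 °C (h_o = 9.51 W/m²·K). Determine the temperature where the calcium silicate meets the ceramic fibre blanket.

T = 155 °C

Treat each layer as a resistance in series:
  R_cast iron = (1/0.683 − 1/0.723)/(4πk) = 0.08100/(4π·48.3) = 1.335×10^-4 K/W
  R_calcium silicate = (1/0.723 − 1/0.991)/(4πk) = 0.3740/(4π·0.0702) = 0.4240 K/W
  R_ceramic fibre blanket = (1/0.991 − 1/1.48)/(4πk) = 0.3334/(4π·0.0749) = 0.3542 K/W
  R_conv,out = 1/(4πr²h) = 1/(4π·1.48²·9.51) = 0.003820 K/W
ΣR = 1.335×10^-4 + 0.4240 + 0.3542 + 0.003820 = 0.7822 K/W
Q = ΔT/ΣR = (303 °C − 29.2 °C)/0.7822 = 350.0 W
From the inner boundary to the calcium silicate/ceramic fibre blanket interface, ΣR_partial = 0.4241 K/W.
T_interface = T_in − Q·ΣR_partial = 303 °C − (350.0)(0.4241) = 155 °C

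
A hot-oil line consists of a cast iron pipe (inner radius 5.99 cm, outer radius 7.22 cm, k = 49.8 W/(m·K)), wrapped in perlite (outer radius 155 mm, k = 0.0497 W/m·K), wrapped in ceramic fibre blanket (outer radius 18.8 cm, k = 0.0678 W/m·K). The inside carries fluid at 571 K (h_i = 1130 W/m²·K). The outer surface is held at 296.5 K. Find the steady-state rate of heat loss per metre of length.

Treat each layer as a resistance in series:
  R'_conv,in = 1/(2πr h) = 1/(2π·0.0599·1130) = 0.002351 m·K/W
  R'_cast iron = ln(0.0722/0.0599)/(2πk) = 0.1868/(2π·49.8) = 5.969×10^-4 m·K/W
  R'_perlite = ln(0.155/0.0722)/(2πk) = 0.7640/(2π·0.0497) = 2.447 m·K/W
  R'_ceramic fibre blanket = ln(0.188/0.155)/(2πk) = 0.1930/(2π·0.0678) = 0.4531 m·K/W
ΣR = 0.002351 + 5.969×10^-4 + 2.447 + 0.4531 = 2.903 m·K/W
Q' = ΔT/ΣR = (571 K − 296.5 K)/2.903 = 94.6 W/m

Q' = 94.6 W/m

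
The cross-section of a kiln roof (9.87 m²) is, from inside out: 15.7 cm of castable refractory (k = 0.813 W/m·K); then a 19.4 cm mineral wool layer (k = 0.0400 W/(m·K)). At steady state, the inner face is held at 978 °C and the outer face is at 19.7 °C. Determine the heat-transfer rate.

Q = 1880 W

Resistance network (inner→outer):
  R_castable refractory = L/(kA) = 0.157/(0.813·9.87) = 0.01957 K/W
  R_mineral wool = L/(kA) = 0.194/(0.0400·9.87) = 0.4914 K/W
ΣR = 0.01957 + 0.4914 = 0.5110 K/W
Q = ΔT/ΣR = (978 °C − 19.7 °C)/0.5110 = 1880 W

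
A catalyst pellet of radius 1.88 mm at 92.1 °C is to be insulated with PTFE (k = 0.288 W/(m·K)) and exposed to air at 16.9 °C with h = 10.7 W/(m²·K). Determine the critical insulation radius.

r_cr = 5.38 cm

For a sphere, r_cr = 2k_ins/h = 2·0.288/10.7 = 0.0538 m = 5.38 cm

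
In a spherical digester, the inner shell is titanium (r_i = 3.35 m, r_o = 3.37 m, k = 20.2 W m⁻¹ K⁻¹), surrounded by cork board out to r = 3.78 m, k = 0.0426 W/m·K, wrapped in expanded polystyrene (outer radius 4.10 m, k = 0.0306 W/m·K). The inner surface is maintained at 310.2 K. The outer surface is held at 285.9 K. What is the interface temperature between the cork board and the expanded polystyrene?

Resistance network (inner→outer):
  R_titanium = (1/3.35 − 1/3.37)/(4πk) = 0.001772/(4π·20.2) = 6.979×10^-6 K/W
  R_cork board = (1/3.37 − 1/3.78)/(4πk) = 0.03219/(4π·0.0426) = 0.06012 K/W
  R_expanded polystyrene = (1/3.78 − 1/4.10)/(4πk) = 0.02065/(4π·0.0306) = 0.05370 K/W
ΣR = 6.979×10^-6 + 0.06012 + 0.05370 = 0.1138 K/W
Q = ΔT/ΣR = (310.2 K − 285.9 K)/0.1138 = 213.5 W
From the inner boundary to the cork board/expanded polystyrene interface, ΣR_partial = 0.06013 K/W.
T_interface = T_in − Q·ΣR_partial = 310.2 K − (213.5)(0.06013) = 297.4 K

T = 297.4 K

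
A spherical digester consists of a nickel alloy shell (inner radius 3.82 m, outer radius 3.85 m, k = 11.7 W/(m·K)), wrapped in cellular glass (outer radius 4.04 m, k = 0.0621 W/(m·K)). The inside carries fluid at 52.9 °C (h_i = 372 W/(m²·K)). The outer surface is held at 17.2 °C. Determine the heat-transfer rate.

Treat each layer as a resistance in series:
  R_conv,in = 1/(4πr²h) = 1/(4π·3.82²·372) = 1.466×10^-5 K/W
  R_nickel alloy = (1/3.82 − 1/3.85)/(4πk) = 0.002040/(4π·11.7) = 1.387×10^-5 K/W
  R_cellular glass = (1/3.85 − 1/4.04)/(4πk) = 0.01222/(4π·0.0621) = 0.01565 K/W
ΣR = 1.466×10^-5 + 1.387×10^-5 + 0.01565 = 0.01568 K/W
Q = ΔT/ΣR = (52.9 °C − 17.2 °C)/0.01568 = 2280 W

Q = 2280 W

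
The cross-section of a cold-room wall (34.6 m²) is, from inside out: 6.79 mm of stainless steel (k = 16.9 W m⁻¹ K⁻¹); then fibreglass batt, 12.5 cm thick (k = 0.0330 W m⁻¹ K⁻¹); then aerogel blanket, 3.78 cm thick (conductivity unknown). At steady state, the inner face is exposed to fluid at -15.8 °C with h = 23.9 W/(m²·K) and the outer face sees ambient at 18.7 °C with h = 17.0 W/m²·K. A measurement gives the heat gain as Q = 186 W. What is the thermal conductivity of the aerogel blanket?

k = 0.0149 W/m·K

ΣR = ΔT/Q = |-15.8 − 18.7|/186 = 0.1855 K/W
Known resistances:
  R_conv,in = 1/(hA) = 1/(23.9·34.6) = 0.001209 K/W
  R_stainless steel = L/(kA) = 0.00679/(16.9·34.6) = 1.161×10^-5 K/W
  R_fibreglass batt = L/(kA) = 0.125/(0.0330·34.6) = 0.1095 K/W
  R_conv,out = 1/(hA) = 1/(17.0·34.6) = 0.001700 K/W
R_aerogel blanket = ΣR − ΣR_known = 0.1855 − 0.1124 = 0.07310 K/W
L/(kA) = 0.07310 ⇒ k = 0.0378/(0.07310·34.6) = 0.0149 W/m·K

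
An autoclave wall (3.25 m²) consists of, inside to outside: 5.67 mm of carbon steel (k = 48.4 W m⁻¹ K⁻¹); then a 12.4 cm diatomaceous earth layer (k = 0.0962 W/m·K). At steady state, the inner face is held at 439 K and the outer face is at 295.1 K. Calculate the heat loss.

Series thermal resistances, inner to outer:
  R_carbon steel = L/(kA) = 0.00567/(48.4·3.25) = 3.605×10^-5 K/W
  R_diatomaceous earth = L/(kA) = 0.124/(0.0962·3.25) = 0.3966 K/W
ΣR = 3.605×10^-5 + 0.3966 = 0.3966 K/W
Q = ΔT/ΣR = (439 K − 295.1 K)/0.3966 = 363 W

Q = 363 W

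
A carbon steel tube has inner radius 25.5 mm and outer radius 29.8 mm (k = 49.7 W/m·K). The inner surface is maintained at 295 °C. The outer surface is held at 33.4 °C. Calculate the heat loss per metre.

Q' = 2πk·ΔT/ln(r₂/r₁) = 2π × 49.7 × 261.6 / ln(0.0298/0.0255) = 5.24×10^5 W/m

Q' = 5.24×10^5 W/m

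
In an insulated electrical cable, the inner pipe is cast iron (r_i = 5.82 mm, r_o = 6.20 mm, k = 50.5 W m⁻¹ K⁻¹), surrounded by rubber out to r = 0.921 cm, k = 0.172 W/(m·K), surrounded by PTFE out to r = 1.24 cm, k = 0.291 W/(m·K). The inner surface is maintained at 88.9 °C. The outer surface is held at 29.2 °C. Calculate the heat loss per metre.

Series thermal resistances, inner to outer:
  R'_cast iron = ln(0.00620/0.00582)/(2πk) = 0.06325/(2π·50.5) = 1.993×10^-4 m·K/W
  R'_rubber = ln(0.00921/0.00620)/(2πk) = 0.3957/(2π·0.172) = 0.3662 m·K/W
  R'_PTFE = ln(0.0124/0.00921)/(2πk) = 0.2974/(2π·0.291) = 0.1627 m·K/W
ΣR = 1.993×10^-4 + 0.3662 + 0.1627 = 0.5291 m·K/W
Q' = ΔT/ΣR = (88.9 °C − 29.2 °C)/0.5291 = 113 W/m

Q' = 113 W/m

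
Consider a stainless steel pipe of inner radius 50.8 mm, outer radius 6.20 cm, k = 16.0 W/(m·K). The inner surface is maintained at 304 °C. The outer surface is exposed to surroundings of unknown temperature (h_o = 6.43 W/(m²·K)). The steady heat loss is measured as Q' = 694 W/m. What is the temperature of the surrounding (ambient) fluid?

T_out = 25.6 °C

Series resistances:
  R'_stainless steel = ln(0.0620/0.0508)/(2πk) = 0.1992/(2π·16.0) = 0.001982 m·K/W
  R'_conv,out = 1/(2πr h) = 1/(2π·0.0620·6.43) = 0.3992 m·K/W
ΣR = 0.4012 m·K/W
ΔT = Q'·ΣR = 694 × 0.4012 = 278.4 K
Heat flows outward, so T_out = T_in − ΔT = 304 − 278.4 = 25.6 °C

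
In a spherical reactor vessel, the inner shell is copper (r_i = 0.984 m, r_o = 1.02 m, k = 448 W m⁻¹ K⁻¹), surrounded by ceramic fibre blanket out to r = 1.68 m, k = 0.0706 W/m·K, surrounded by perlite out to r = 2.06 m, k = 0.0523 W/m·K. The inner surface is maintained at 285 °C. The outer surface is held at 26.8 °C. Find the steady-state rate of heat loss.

Resistance network (inner→outer):
  R_copper = (1/0.984 − 1/1.02)/(4πk) = 0.03587/(4π·448) = 6.371×10^-6 K/W
  R_ceramic fibre blanket = (1/1.02 − 1/1.68)/(4πk) = 0.3852/(4π·0.0706) = 0.4341 K/W
  R_perlite = (1/1.68 − 1/2.06)/(4πk) = 0.1098/(4π·0.0523) = 0.1671 K/W
ΣR = 6.371×10^-6 + 0.4341 + 0.1671 = 0.6012 K/W
Q = ΔT/ΣR = (285 °C − 26.8 °C)/0.6012 = 429 W

Q = 429 W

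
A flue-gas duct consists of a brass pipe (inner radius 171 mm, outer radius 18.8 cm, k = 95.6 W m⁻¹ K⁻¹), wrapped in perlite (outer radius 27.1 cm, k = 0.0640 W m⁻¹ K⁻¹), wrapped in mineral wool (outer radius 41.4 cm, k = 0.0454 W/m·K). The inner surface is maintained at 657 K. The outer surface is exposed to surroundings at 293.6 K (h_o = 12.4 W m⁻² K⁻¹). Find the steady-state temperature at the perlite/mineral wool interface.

Treat each layer as a resistance in series:
  R'_brass = ln(0.188/0.171)/(2πk) = 0.09478/(2π·95.6) = 1.578×10^-4 m·K/W
  R'_perlite = ln(0.271/0.188)/(2πk) = 0.3657/(2π·0.0640) = 0.9094 m·K/W
  R'_mineral wool = ln(0.414/0.271)/(2πk) = 0.4237/(2π·0.0454) = 1.485 m·K/W
  R'_conv,out = 1/(2πr h) = 1/(2π·0.414·12.4) = 0.03100 m·K/W
ΣR = 1.578×10^-4 + 0.9094 + 1.485 + 0.03100 = 2.426 m·K/W
Q' = ΔT/ΣR = (657 K − 293.6 K)/2.426 = 149.8 W/m
From the inner boundary to the perlite/mineral wool interface, ΣR_partial = 0.9096 m·K/W.
T_interface = T_in − Q'·ΣR_partial = 657 K − (149.8)(0.9096) = 521 K

T = 521 K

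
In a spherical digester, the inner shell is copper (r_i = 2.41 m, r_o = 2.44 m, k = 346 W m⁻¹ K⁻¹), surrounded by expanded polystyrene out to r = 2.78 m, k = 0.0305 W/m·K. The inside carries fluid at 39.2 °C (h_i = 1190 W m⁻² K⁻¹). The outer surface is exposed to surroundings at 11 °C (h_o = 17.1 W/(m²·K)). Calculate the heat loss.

Treat each layer as a resistance in series:
  R_conv,in = 1/(4πr²h) = 1/(4π·2.41²·1190) = 1.151×10^-5 K/W
  R_copper = (1/2.41 − 1/2.44)/(4πk) = 0.005102/(4π·346) = 1.173×10^-6 K/W
  R_expanded polystyrene = (1/2.44 − 1/2.78)/(4πk) = 0.05012/(4π·0.0305) = 0.1308 K/W
  R_conv,out = 1/(4πr²h) = 1/(4π·2.78²·17.1) = 6.021×10^-4 K/W
ΣR = 1.151×10^-5 + 1.173×10^-6 + 0.1308 + 6.021×10^-4 = 0.1314 K/W
Q = ΔT/ΣR = (39.2 °C − 11 °C)/0.1314 = 215 W

Q = 215 W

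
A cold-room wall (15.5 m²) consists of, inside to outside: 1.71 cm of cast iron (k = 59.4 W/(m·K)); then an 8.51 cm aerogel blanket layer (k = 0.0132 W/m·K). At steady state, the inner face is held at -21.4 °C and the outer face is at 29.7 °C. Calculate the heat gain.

Q = 123 W

Treat each layer as a resistance in series:
  R_cast iron = L/(kA) = 0.0171/(59.4·15.5) = 1.857×10^-5 K/W
  R_aerogel blanket = L/(kA) = 0.0851/(0.0132·15.5) = 0.4159 K/W
ΣR = 1.857×10^-5 + 0.4159 = 0.4159 K/W
Q = ΔT/ΣR = (-21.4 °C − 29.7 °C)/0.4159 = -123 W
(Negative Q ⇒ heat flows inward; heat gain = 123 W.)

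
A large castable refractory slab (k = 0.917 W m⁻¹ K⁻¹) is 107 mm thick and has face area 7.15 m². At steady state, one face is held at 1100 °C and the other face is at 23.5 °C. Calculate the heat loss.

Q = kA·ΔT/L = 0.917 × 7.15 × |1100 °C − 23.5 °C| / 0.107 = 66000 W

Q = 66.0 kW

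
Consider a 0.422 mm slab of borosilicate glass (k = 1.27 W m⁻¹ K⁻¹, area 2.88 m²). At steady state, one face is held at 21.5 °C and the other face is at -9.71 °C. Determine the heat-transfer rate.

Q = kA·ΔT/L = 1.27 × 2.88 × |21.5 °C − -9.71 °C| / 4.22×10^-4 = 2.71×10^5 W

Q = 271 kW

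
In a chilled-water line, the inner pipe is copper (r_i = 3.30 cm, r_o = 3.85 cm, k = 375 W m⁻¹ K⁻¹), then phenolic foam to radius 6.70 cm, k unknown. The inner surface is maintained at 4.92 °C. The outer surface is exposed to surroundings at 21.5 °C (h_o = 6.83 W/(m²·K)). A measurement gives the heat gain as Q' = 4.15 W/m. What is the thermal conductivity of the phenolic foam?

ΣR = ΔT/Q' = |4.92 − 21.5|/4.15 = 3.995 m·K/W
Known resistances:
  R'_copper = ln(0.0385/0.0330)/(2πk) = 0.1542/(2π·375) = 6.542×10^-5 m·K/W
  R'_conv,out = 1/(2πr h) = 1/(2π·0.0670·6.83) = 0.3478 m·K/W
R_phenolic foam = ΣR − ΣR_known = 3.995 − 0.3479 = 3.647 m·K/W
ln(r₂/r₁)/(2πk) = 3.647 ⇒ k = 0.5540/(2π·3.647) = 0.0242 W/m·K

k = 0.0242 W/m·K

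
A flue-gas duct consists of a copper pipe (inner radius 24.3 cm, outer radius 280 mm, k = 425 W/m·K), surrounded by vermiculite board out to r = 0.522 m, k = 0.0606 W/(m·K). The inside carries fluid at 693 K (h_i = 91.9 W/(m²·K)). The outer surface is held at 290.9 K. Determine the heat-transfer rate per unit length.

Q' = 245 W/m

Resistance network (inner→outer):
  R'_conv,in = 1/(2πr h) = 1/(2π·0.243·91.9) = 0.007127 m·K/W
  R'_copper = ln(0.280/0.243)/(2πk) = 0.1417/(2π·425) = 5.307×10^-5 m·K/W
  R'_vermiculite board = ln(0.522/0.280)/(2πk) = 0.6229/(2π·0.0606) = 1.636 m·K/W
ΣR = 0.007127 + 5.307×10^-5 + 1.636 = 1.643 m·K/W
Q' = ΔT/ΣR = (693 K − 290.9 K)/1.643 = 245 W/m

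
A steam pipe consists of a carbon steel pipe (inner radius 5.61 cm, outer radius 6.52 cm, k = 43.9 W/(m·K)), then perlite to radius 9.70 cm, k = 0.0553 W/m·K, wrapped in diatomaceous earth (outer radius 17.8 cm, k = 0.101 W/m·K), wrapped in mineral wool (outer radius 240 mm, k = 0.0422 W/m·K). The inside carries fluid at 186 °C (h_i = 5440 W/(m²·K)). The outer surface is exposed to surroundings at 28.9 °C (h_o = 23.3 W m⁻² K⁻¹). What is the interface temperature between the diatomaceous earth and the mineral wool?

T = 84.6 °C

Treat each layer as a resistance in series:
  R'_conv,in = 1/(2πr h) = 1/(2π·0.0561·5440) = 5.215×10^-4 m·K/W
  R'_carbon steel = ln(0.0652/0.0561)/(2πk) = 0.1503/(2π·43.9) = 5.450×10^-4 m·K/W
  R'_perlite = ln(0.0970/0.0652)/(2πk) = 0.3973/(2π·0.0553) = 1.143 m·K/W
  R'_diatomaceous earth = ln(0.178/0.0970)/(2πk) = 0.6071/(2π·0.101) = 0.9566 m·K/W
  R'_mineral wool = ln(0.240/0.178)/(2πk) = 0.2989/(2π·0.0422) = 1.127 m·K/W
  R'_conv,out = 1/(2πr h) = 1/(2π·0.240·23.3) = 0.02846 m·K/W
ΣR = 5.215×10^-4 + 5.450×10^-4 + 1.143 + 0.9566 + 1.127 + 0.02846 = 3.256 m·K/W
Q' = ΔT/ΣR = (186 °C − 28.9 °C)/3.256 = 48.25 W/m
From the inner boundary to the diatomaceous earth/mineral wool interface, ΣR_partial = 2.101 m·K/W.
T_interface = T_in − Q'·ΣR_partial = 186 °C − (48.25)(2.101) = 84.6 °C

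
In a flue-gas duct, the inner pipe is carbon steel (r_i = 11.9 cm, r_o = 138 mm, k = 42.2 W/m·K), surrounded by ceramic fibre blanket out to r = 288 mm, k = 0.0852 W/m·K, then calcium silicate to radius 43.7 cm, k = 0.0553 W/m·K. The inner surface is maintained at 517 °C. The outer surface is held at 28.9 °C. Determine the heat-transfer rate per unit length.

Q' = 190 W/m

Resistance network (inner→outer):
  R'_carbon steel = ln(0.138/0.119)/(2πk) = 0.1481/(2π·42.2) = 5.587×10^-4 m·K/W
  R'_ceramic fibre blanket = ln(0.288/0.138)/(2πk) = 0.7357/(2π·0.0852) = 1.374 m·K/W
  R'_calcium silicate = ln(0.437/0.288)/(2πk) = 0.4170/(2π·0.0553) = 1.200 m·K/W
ΣR = 5.587×10^-4 + 1.374 + 1.200 = 2.575 m·K/W
Q' = ΔT/ΣR = (517 °C − 28.9 °C)/2.575 = 190 W/m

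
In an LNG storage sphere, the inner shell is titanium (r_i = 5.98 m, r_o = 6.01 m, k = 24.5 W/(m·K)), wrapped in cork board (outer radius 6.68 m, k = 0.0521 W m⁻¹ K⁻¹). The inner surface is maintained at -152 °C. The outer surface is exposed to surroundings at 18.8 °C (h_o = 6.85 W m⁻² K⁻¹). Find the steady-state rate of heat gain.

Q = 6.63 kW

Resistance network (inner→outer):
  R_titanium = (1/5.98 − 1/6.01)/(4πk) = 8.347×10^-4/(4π·24.5) = 2.711×10^-6 K/W
  R_cork board = (1/6.01 − 1/6.68)/(4πk) = 0.01669/(4π·0.0521) = 0.02549 K/W
  R_conv,out = 1/(4πr²h) = 1/(4π·6.68²·6.85) = 2.603×10^-4 K/W
ΣR = 2.711×10^-6 + 0.02549 + 2.603×10^-4 = 0.02575 K/W
Q = ΔT/ΣR = (-152 °C − 18.8 °C)/0.02575 = -6630 W
(Negative Q ⇒ heat flows inward; heat gain = 6630 W.)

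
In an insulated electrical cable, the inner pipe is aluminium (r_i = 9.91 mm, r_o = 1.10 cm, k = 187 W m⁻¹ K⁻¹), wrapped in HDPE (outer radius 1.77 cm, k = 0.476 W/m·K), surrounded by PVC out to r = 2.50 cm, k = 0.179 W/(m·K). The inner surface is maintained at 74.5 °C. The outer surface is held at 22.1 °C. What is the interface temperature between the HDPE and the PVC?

Treat each layer as a resistance in series:
  R'_aluminium = ln(0.0110/0.00991)/(2πk) = 0.1044/(2π·187) = 8.881×10^-5 m·K/W
  R'_HDPE = ln(0.0177/0.0110)/(2πk) = 0.4757/(2π·0.476) = 0.1590 m·K/W
  R'_PVC = ln(0.0250/0.0177)/(2πk) = 0.3453/(2π·0.179) = 0.3070 m·K/W
ΣR = 8.881×10^-5 + 0.1590 + 0.3070 = 0.4661 m·K/W
Q' = ΔT/ΣR = (74.5 °C − 22.1 °C)/0.4661 = 112.4 W/m
From the inner boundary to the HDPE/PVC interface, ΣR_partial = 0.1591 m·K/W.
T_interface = T_in − Q'·ΣR_partial = 74.5 °C − (112.4)(0.1591) = 56.6 °C

T = 56.6 °C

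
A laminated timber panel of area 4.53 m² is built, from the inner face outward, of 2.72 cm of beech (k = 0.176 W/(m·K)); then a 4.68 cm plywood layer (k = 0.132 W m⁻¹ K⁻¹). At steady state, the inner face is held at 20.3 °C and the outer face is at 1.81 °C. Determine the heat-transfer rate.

Q = 165 W

Resistance network (inner→outer):
  R_beech = L/(kA) = 0.0272/(0.176·4.53) = 0.03412 K/W
  R_plywood = L/(kA) = 0.0468/(0.132·4.53) = 0.07827 K/W
ΣR = 0.03412 + 0.07827 = 0.1124 K/W
Q = ΔT/ΣR = (20.3 °C − 1.81 °C)/0.1124 = 165 W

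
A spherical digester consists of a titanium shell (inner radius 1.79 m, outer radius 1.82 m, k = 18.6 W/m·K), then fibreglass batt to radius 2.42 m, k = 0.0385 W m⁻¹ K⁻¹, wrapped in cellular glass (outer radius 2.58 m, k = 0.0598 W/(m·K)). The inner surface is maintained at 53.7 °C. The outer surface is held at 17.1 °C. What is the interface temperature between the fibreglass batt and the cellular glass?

Series thermal resistances, inner to outer:
  R_titanium = (1/1.79 − 1/1.82)/(4πk) = 0.009209/(4π·18.6) = 3.940×10^-5 K/W
  R_fibreglass batt = (1/1.82 − 1/2.42)/(4πk) = 0.1362/(4π·0.0385) = 0.2816 K/W
  R_cellular glass = (1/2.42 − 1/2.58)/(4πk) = 0.02563/(4π·0.0598) = 0.03410 K/W
ΣR = 3.940×10^-5 + 0.2816 + 0.03410 = 0.3157 K/W
Q = ΔT/ΣR = (53.7 °C − 17.1 °C)/0.3157 = 115.9 W
From the inner boundary to the fibreglass batt/cellular glass interface, ΣR_partial = 0.2816 K/W.
T_interface = T_in − Q·ΣR_partial = 53.7 °C − (115.9)(0.2816) = 21.1 °C

T = 21.1 °C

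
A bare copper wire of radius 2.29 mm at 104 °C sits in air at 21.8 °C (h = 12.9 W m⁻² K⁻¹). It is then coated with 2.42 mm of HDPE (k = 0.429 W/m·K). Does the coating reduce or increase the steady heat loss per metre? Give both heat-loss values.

Critical radius for a cylinder: r_cr = k/h = 0.0333 m = 3.33 cm.
Outer radius after coating: r₂ = 0.00229 + 0.00242 = 0.00471 m.
Since r₁ < r_cr and r₂ ≤ r_cr, the coating moves toward the maximum at r_cr — heat loss rises.
Bare: R = 1/(2πr₁h) = 5.388 m·K/W; Q = 82.2/5.388 = 15.3 W/m.
Coated: R = R_cond + R_conv = 2.887 m·K/W; Q = 82.2/2.887 = 28.5 W/m.

increases: 15.3 → 28.5 W/m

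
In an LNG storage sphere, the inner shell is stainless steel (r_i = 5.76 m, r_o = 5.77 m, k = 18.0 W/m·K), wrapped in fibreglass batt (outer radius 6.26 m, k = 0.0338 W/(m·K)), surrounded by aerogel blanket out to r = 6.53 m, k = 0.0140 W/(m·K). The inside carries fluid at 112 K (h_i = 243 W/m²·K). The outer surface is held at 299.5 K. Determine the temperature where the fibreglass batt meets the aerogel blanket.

Treat each layer as a resistance in series:
  R_conv,in = 1/(4πr²h) = 1/(4π·5.76²·243) = 9.870×10^-6 K/W
  R_stainless steel = (1/5.76 − 1/5.77)/(4πk) = 3.009×10^-4/(4π·18.0) = 1.330×10^-6 K/W
  R_fibreglass batt = (1/5.77 − 1/6.26)/(4πk) = 0.01357/(4π·0.0338) = 0.03194 K/W
  R_aerogel blanket = (1/6.26 − 1/6.53)/(4πk) = 0.006605/(4π·0.0140) = 0.03754 K/W
ΣR = 9.870×10^-6 + 1.330×10^-6 + 0.03194 + 0.03754 = 0.06949 K/W
Q = ΔT/ΣR = (112 K − 299.5 K)/0.06949 = -2698 W
From the inner boundary to the fibreglass batt/aerogel blanket interface, ΣR_partial = 0.03195 K/W.
T_interface = T_in − Q·ΣR_partial = 112 K − (-2698)(0.03195) = 198.2 K

T = 198.2 K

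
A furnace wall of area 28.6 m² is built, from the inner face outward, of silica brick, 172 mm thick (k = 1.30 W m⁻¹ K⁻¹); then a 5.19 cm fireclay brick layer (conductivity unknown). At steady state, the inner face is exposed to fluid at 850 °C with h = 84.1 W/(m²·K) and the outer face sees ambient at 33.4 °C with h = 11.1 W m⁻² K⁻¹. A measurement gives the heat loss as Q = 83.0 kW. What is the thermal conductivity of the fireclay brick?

k = 1.10 W/m·K

ΣR = ΔT/Q = |850 − 33.4|/83000 = 0.009839 K/W
Known resistances:
  R_conv,in = 1/(hA) = 1/(84.1·28.6) = 4.158×10^-4 K/W
  R_silica brick = L/(kA) = 0.172/(1.30·28.6) = 0.004626 K/W
  R_conv,out = 1/(hA) = 1/(11.1·28.6) = 0.003150 K/W
R_fireclay brick = ΣR − ΣR_known = 0.009839 − 0.008192 = 0.001647 K/W
L/(kA) = 0.001647 ⇒ k = 0.0519/(0.001647·28.6) = 1.10 W/m·K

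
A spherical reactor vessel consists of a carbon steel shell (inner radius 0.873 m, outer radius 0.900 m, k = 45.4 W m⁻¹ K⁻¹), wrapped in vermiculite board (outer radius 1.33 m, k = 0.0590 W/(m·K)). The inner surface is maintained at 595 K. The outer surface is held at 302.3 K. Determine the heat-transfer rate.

Q = 604 W

Treat each layer as a resistance in series:
  R_carbon steel = (1/0.873 − 1/0.900)/(4πk) = 0.03436/(4π·45.4) = 6.023×10^-5 K/W
  R_vermiculite board = (1/0.900 − 1/1.33)/(4πk) = 0.3592/(4π·0.0590) = 0.4845 K/W
ΣR = 6.023×10^-5 + 0.4845 = 0.4846 K/W
Q = ΔT/ΣR = (595 K − 302.3 K)/0.4846 = 604 W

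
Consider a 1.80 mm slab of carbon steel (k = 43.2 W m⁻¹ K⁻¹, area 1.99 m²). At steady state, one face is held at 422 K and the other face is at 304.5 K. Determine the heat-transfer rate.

Q = kA·ΔT/L = 43.2 × 1.99 × |422 K − 304.5 K| / 0.00180 = 5.61×10^6 W

Q = 5.61×10^6 W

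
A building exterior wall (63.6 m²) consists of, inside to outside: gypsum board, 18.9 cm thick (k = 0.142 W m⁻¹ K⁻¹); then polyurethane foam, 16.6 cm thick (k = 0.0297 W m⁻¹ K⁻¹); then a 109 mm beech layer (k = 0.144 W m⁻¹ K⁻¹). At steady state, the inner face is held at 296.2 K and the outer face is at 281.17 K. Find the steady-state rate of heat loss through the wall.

Resistance network (inner→outer):
  R_gypsum board = L/(kA) = 0.189/(0.142·63.6) = 0.02093 K/W
  R_polyurethane foam = L/(kA) = 0.166/(0.0297·63.6) = 0.08788 K/W
  R_beech = L/(kA) = 0.109/(0.144·63.6) = 0.01190 K/W
ΣR = 0.02093 + 0.08788 + 0.01190 = 0.1207 K/W
Q = ΔT/ΣR = (296.2 K − 281.17 K)/0.1207 = 125 W

Q = 125 W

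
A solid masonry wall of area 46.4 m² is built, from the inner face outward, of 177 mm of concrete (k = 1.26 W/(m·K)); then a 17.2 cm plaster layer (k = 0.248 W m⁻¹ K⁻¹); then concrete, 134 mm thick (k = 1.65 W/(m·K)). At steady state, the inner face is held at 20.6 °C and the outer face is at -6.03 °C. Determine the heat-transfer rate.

Q = 1350 W

Resistance network (inner→outer):
  R_concrete = L/(kA) = 0.177/(1.26·46.4) = 0.003028 K/W
  R_plaster = L/(kA) = 0.172/(0.248·46.4) = 0.01495 K/W
  R_concrete = L/(kA) = 0.134/(1.65·46.4) = 0.001750 K/W
ΣR = 0.003028 + 0.01495 + 0.001750 = 0.01973 K/W
Q = ΔT/ΣR = (20.6 °C − -6.03 °C)/0.01973 = 1350 W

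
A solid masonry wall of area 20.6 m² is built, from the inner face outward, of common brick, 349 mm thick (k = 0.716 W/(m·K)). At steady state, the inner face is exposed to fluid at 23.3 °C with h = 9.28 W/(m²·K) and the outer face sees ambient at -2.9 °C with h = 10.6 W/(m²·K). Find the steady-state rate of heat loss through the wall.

Q = 783 W

Treat each layer as a resistance in series:
  R_conv,in = 1/(hA) = 1/(9.28·20.6) = 0.005231 K/W
  R_common brick = L/(kA) = 0.349/(0.716·20.6) = 0.02366 K/W
  R_conv,out = 1/(hA) = 1/(10.6·20.6) = 0.004580 K/W
ΣR = 0.005231 + 0.02366 + 0.004580 = 0.03347 K/W
Q = ΔT/ΣR = (23.3 °C − -2.9 °C)/0.03347 = 783 W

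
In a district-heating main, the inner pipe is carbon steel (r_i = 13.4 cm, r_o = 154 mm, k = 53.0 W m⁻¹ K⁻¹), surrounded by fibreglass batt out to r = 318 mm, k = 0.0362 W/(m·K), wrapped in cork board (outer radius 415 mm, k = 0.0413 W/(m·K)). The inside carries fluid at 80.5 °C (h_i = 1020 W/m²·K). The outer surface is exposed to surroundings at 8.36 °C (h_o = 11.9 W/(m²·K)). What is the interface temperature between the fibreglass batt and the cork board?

Resistance network (inner→outer):
  R'_conv,in = 1/(2πr h) = 1/(2π·0.134·1020) = 0.001164 m·K/W
  R'_carbon steel = ln(0.154/0.134)/(2πk) = 0.1391/(2π·53.0) = 4.177×10^-4 m·K/W
  R'_fibreglass batt = ln(0.318/0.154)/(2πk) = 0.7251/(2π·0.0362) = 3.188 m·K/W
  R'_cork board = ln(0.415/0.318)/(2πk) = 0.2662/(2π·0.0413) = 1.026 m·K/W
  R'_conv,out = 1/(2πr h) = 1/(2π·0.415·11.9) = 0.03223 m·K/W
ΣR = 0.001164 + 4.177×10^-4 + 3.188 + 1.026 + 0.03223 = 4.248 m·K/W
Q' = ΔT/ΣR = (80.5 °C − 8.36 °C)/4.248 = 16.98 W/m
From the inner boundary to the fibreglass batt/cork board interface, ΣR_partial = 3.190 m·K/W.
T_interface = T_in − Q'·ΣR_partial = 80.5 °C − (16.98)(3.190) = 26.3 °C

T = 26.3 °C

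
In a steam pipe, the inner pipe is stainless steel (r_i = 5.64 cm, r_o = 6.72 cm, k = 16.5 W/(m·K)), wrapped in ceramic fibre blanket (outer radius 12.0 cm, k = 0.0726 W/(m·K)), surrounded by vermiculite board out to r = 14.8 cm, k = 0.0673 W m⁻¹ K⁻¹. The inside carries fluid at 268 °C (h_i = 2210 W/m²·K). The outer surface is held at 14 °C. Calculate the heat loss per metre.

Series thermal resistances, inner to outer:
  R'_conv,in = 1/(2πr h) = 1/(2π·0.0564·2210) = 0.001277 m·K/W
  R'_stainless steel = ln(0.0672/0.0564)/(2πk) = 0.1752/(2π·16.5) = 0.001690 m·K/W
  R'_ceramic fibre blanket = ln(0.120/0.0672)/(2πk) = 0.5798/(2π·0.0726) = 1.271 m·K/W
  R'_vermiculite board = ln(0.148/0.120)/(2πk) = 0.2097/(2π·0.0673) = 0.4960 m·K/W
ΣR = 0.001277 + 0.001690 + 1.271 + 0.4960 = 1.770 m·K/W
Q' = ΔT/ΣR = (268 °C − 14 °C)/1.770 = 144 W/m

Q' = 144 W/m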